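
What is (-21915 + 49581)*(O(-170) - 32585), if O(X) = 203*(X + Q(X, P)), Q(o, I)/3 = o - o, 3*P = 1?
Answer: -1856250270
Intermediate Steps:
P = 1/3 (P = (1/3)*1 = 1/3 ≈ 0.33333)
Q(o, I) = 0 (Q(o, I) = 3*(o - o) = 3*0 = 0)
O(X) = 203*X (O(X) = 203*(X + 0) = 203*X)
(-21915 + 49581)*(O(-170) - 32585) = (-21915 + 49581)*(203*(-170) - 32585) = 27666*(-34510 - 32585) = 27666*(-67095) = -1856250270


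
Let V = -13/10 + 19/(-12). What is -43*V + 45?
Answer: 10139/60 ≈ 168.98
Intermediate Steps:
V = -173/60 (V = -13*⅒ + 19*(-1/12) = -13/10 - 19/12 = -173/60 ≈ -2.8833)
-43*V + 45 = -43*(-173/60) + 45 = 7439/60 + 45 = 10139/60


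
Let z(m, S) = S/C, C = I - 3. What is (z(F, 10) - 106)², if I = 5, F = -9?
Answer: 10201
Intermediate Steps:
C = 2 (C = 5 - 3 = 2)
z(m, S) = S/2
(z(F, 10) - 106)² = ((½)*10 - 106)² = (5 - 106)² = (-101)² = 10201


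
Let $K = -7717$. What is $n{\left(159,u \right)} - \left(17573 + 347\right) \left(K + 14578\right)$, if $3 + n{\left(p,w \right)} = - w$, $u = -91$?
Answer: $-122949032$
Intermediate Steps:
$n{\left(p,w \right)} = -3 - w$
$n{\left(159,u \right)} - \left(17573 + 347\right) \left(K + 14578\right) = \left(-3 - -91\right) - \left(17573 + 347\right) \left(-7717 + 14578\right) = \left(-3 + 91\right) - 17920 \cdot 6861 = 88 - 122949120 = -122949032$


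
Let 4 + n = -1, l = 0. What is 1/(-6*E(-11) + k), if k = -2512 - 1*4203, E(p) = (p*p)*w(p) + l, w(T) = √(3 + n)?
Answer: I/(-6715*I + 726*√2) ≈ -0.00014552 + 2.225e-5*I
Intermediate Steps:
n = -5 (n = -4 - 1 = -5)
w(T) = I*√2 (w(T) = √(3 - 5) = √(-2) = I*√2)
E(p) = I*√2*p² (E(p) = (p*p)*(I*√2) + 0 = p²*(I*√2) + 0 = I*√2*p² + 0 = I*√2*p²)
k = -6715 (k = -2512 - 4203 = -6715)
1/(-6*E(-11) + k) = 1/(-6*I*√2*(-11)² - 6715) = 1/(-6*I*√2*121 - 6715) = 1/(-726*I*√2 - 6715) = 1/(-6715 - 726*I*√2)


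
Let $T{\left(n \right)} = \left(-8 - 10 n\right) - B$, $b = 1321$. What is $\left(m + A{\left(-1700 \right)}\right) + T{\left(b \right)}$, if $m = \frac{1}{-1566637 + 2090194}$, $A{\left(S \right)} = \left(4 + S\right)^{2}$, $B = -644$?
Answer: $\frac{1499384525995}{523557} \approx 2.8638 \cdot 10^{6}$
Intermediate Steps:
$T{\left(n \right)} = 636 - 10 n$ ($T{\left(n \right)} = \left(-8 - 10 n\right) - -644 = \left(-8 - 10 n\right) + 644 = 636 - 10 n$)
$m = \frac{1}{523557} \approx 1.91 \cdot 10^{-6}$
$\left(m + A{\left(-1700 \right)}\right) + T{\left(b \right)} = \left(\frac{1}{523557} + \left(4 - 1700\right)^{2}\right) + \left(636 - 13210\right) = \left(\frac{1}{523557} + \left(-1696\right)^{2}\right) + \left(636 - 13210\right) = \left(\frac{1}{523557} + 2876416\right) - 12574 = \frac{1505967731713}{523557} - 12574 = \frac{1499384525995}{523557}$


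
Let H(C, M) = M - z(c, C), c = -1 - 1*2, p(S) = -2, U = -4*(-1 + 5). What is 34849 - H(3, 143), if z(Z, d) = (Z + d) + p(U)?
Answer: 34704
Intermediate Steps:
U = -16 (U = -4*4 = -16)
c = -3 (c = -1 - 2 = -3)
z(Z, d) = -2 + Z + d (z(Z, d) = (Z + d) - 2 = -2 + Z + d)
H(C, M) = 5 + M - C (H(C, M) = M - (-2 - 3 + C) = M - (-5 + C) = M + (5 - C) = 5 + M - C)
34849 - H(3, 143) = 34849 - (5 + 143 - 1*3) = 34849 - (5 + 143 - 3) = 34849 - 1*145 = 34849 - 145 = 34704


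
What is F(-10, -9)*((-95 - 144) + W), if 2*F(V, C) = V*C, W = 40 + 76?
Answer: -5535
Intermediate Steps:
W = 116
F(V, C) = C*V/2 (F(V, C) = (V*C)/2 = (C*V)/2 = C*V/2)
F(-10, -9)*((-95 - 144) + W) = ((½)*(-9)*(-10))*((-95 - 144) + 116) = 45*(-239 + 116) = 45*(-123) = -5535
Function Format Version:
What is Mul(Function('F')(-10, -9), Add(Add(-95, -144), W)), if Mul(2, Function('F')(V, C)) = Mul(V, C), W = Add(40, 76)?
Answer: -5535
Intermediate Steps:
W = 116
Function('F')(V, C) = Mul(Rational(1, 2), C, V) (Function('F')(V, C) = Mul(Rational(1, 2), Mul(V, C)) = Mul(Rational(1, 2), Mul(C, V)) = Mul(Rational(1, 2), C, V))
Mul(Function('F')(-10, -9), Add(Add(-95, -144), W)) = Mul(Mul(Rational(1, 2), -9, -10), Add(Add(-95, -144), 116)) = Mul(45, Add(-239, 116)) = Mul(45, -123) = -5535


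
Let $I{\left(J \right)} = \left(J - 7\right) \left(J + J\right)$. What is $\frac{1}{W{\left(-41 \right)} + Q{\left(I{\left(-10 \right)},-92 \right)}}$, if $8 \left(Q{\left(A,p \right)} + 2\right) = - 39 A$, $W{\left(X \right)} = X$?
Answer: $- \frac{2}{3401} \approx -0.00058806$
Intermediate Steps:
$I{\left(J \right)} = 2 J \left(-7 + J\right)$ ($I{\left(J \right)} = \left(-7 + J\right) 2 J = 2 J \left(-7 + J\right)$)
$Q{\left(A,p \right)} = -2 - \frac{39 A}{8}$ ($Q{\left(A,p \right)} = -2 + \frac{\left(-39\right) A}{8} = -2 - \frac{39 A}{8}$)
$\frac{1}{W{\left(-41 \right)} + Q{\left(I{\left(-10 \right)},-92 \right)}} = \frac{1}{-41 - \left(2 + \frac{39 \cdot 2 \left(-10\right) \left(-7 - 10\right)}{8}\right)} = \frac{1}{-41 - \left(2 + \frac{39 \cdot 2 \left(-10\right) \left(-17\right)}{8}\right)} = \frac{1}{-41 - \frac{3319}{2}} = \frac{1}{- \frac{3401}{2}} = - \frac{2}{3401}$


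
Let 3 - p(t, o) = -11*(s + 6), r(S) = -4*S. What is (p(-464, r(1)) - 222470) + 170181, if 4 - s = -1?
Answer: -52165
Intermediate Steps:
s = 5 (s = 4 - 1*(-1) = 4 + 1 = 5)
p(t, o) = 124 (p(t, o) = 3 - (-11)*(5 + 6) = 3 - (-11)*11 = 3 - 1*(-121) = 3 + 121 = 124)
(p(-464, r(1)) - 222470) + 170181 = (124 - 222470) + 170181 = -222346 + 170181 = -52165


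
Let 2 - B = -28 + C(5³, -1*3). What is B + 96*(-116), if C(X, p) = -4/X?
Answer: -1388246/125 ≈ -11106.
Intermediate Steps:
B = 3754/125 (B = 2 - (-28 - 4/(5³)) = 2 - (-28 - 4/125) = 2 - 1*(-3504/125) = 2 + 3504/125 = 3754/125 ≈ 30.032)
B + 96*(-116) = 3754/125 + 96*(-116) = 3754/125 - 11136 = -1388246/125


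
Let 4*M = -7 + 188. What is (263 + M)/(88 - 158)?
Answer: -1233/280 ≈ -4.4036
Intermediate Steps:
M = 181/4 (M = (-7 + 188)/4 = (¼)*181 = 181/4 ≈ 45.250)
(263 + M)/(88 - 158) = (263 + 181/4)/(88 - 158) = (1233/4)/(-70) = (1233/4)*(-1/70) = -1233/280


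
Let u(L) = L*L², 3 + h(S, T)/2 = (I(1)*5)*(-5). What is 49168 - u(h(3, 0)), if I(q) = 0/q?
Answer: 49384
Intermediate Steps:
I(q) = 0
h(S, T) = -6 (h(S, T) = -6 + 2*((0*5)*(-5)) = -6 + 2*(0*(-5)) = -6 + 2*0 = -6 + 0 = -6)
u(L) = L³
49168 - u(h(3, 0)) = 49168 - 1*(-6)³ = 49168 - 1*(-216) = 49168 + 216 = 49384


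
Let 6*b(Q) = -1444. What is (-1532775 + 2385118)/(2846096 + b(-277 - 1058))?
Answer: 2557029/8537566 ≈ 0.29950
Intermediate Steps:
b(Q) = -722/3 (b(Q) = (⅙)*(-1444) = -722/3)
(-1532775 + 2385118)/(2846096 + b(-277 - 1058)) = (-1532775 + 2385118)/(2846096 - 722/3) = 852343/(8537566/3) = 852343*(3/8537566) = 2557029/8537566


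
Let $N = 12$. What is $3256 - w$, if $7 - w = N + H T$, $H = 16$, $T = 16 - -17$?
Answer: $3789$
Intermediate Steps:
$T = 33$ ($T = 16 + 17 = 33$)
$w = -533$ ($w = 7 - \left(12 + 16 \cdot 33\right) = 7 - \left(12 + 528\right) = 7 - 540 = -533$)
$3256 - w = 3256 - -533 = 3256 + 533 = 3789$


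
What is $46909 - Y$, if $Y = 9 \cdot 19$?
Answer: $46738$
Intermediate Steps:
$Y = 171$
$46909 - Y = 46909 - 171 = 46738$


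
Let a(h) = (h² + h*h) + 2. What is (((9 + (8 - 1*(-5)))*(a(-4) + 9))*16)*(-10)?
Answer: -151360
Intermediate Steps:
a(h) = 2 + 2*h² (a(h) = (h² + h²) + 2 = 2*h² + 2 = 2 + 2*h²)
(((9 + (8 - 1*(-5)))*(a(-4) + 9))*16)*(-10) = (((9 + (8 - 1*(-5)))*((2 + 2*(-4)²) + 9))*16)*(-10) = (((9 + (8 + 5))*((2 + 2*16) + 9))*16)*(-10) = (((9 + 13)*((2 + 32) + 9))*16)*(-10) = ((22*(34 + 9))*16)*(-10) = ((22*43)*16)*(-10) = (946*16)*(-10) = 15136*(-10) = -151360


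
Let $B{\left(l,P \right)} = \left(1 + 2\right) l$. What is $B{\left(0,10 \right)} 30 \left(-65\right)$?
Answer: $0$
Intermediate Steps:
$B{\left(l,P \right)} = 3 l$
$B{\left(0,10 \right)} 30 \left(-65\right) = 3 \cdot 0 \cdot 30 \left(-65\right) = 0 \cdot 30 \left(-65\right) = 0 \left(-65\right) = 0$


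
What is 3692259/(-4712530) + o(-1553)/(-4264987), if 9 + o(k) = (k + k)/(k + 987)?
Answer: -4456519883629319/5687982809952130 ≈ -0.78350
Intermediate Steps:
o(k) = -9 + 2*k/(987 + k) (o(k) = -9 + (k + k)/(k + 987) = -9 + (2*k)/(987 + k) = -9 + 2*k/(987 + k))
3692259/(-4712530) + o(-1553)/(-4264987) = 3692259/(-4712530) + (7*(-1269 - 1*(-1553))/(987 - 1553))/(-4264987) = 3692259*(-1/4712530) + (7*(-1269 + 1553)/(-566))*(-1/4264987) = -3692259/4712530 + (7*(-1/566)*284)*(-1/4264987) = -3692259/4712530 - 994/283*(-1/4264987) = -3692259/4712530 + 994/1206991321 = -4456519883629319/5687982809952130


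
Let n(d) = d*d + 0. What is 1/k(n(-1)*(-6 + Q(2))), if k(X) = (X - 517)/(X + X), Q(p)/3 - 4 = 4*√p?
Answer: -6708/260833 - 12408*√2/260833 ≈ -0.092993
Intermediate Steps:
Q(p) = 12 + 12*√p (Q(p) = 12 + 3*(4*√p) = 12 + 12*√p)
n(d) = d² (n(d) = d² + 0 = d²)
k(X) = (-517 + X)/(2*X) (k(X) = (-517 + X)/((2*X)) = (-517 + X)*(1/(2*X)) = (-517 + X)/(2*X))
1/k(n(-1)*(-6 + Q(2))) = 1/((-517 + (-1)²*(-6 + (12 + 12*√2)))/(2*(((-1)²*(-6 + (12 + 12*√2)))))) = 1/((-517 + 1*(6 + 12*√2))/(2*((1*(6 + 12*√2))))) = 1/((-517 + (6 + 12*√2))/(2*(6 + 12*√2))) = 1/((-511 + 12*√2)/(2*(6 + 12*√2))) = 2*(6 + 12*√2)/(-511 + 12*√2)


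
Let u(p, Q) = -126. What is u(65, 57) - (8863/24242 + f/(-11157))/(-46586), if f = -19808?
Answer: -1587602188958957/12600021968484 ≈ -126.00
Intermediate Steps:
u(65, 57) - (8863/24242 + f/(-11157))/(-46586) = -126 - (8863/24242 - 19808/(-11157))/(-46586) = -126 - (8863*(1/24242) - 19808*(-1/11157))*(-1)/46586 = -126 - (8863/24242 + 19808/11157)*(-1)/46586 = -126 - 579070027*(-1)/(270467994*46586) = -126 - 1*(-579070027/12600021968484) = -126 + 579070027/12600021968484 = -1587602188958957/12600021968484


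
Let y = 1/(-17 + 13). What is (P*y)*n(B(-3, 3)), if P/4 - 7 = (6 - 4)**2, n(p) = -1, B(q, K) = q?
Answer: 11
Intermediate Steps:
y = -1/4 (y = 1/(-4) = -1/4 ≈ -0.25000)
P = 44 (P = 28 + 4*(6 - 4)**2 = 28 + 4*2**2 = 28 + 4*4 = 28 + 16 = 44)
(P*y)*n(B(-3, 3)) = (44*(-1/4))*(-1) = -11*(-1) = 11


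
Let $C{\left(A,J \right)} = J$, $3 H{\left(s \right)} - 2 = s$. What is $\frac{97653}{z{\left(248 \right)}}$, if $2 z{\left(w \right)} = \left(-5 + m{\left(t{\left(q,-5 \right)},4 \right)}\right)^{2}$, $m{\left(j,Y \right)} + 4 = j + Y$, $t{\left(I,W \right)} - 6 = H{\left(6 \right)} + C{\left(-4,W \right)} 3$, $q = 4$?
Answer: $\frac{878877}{578} \approx 1520.5$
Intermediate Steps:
$H{\left(s \right)} = \frac{2}{3} + \frac{s}{3}$
$t{\left(I,W \right)} = \frac{26}{3} + 3 W$ ($t{\left(I,W \right)} = 6 + \left(\left(\frac{2}{3} + \frac{1}{3} \cdot 6\right) + W 3\right) = 6 + \left(\left(\frac{2}{3} + 2\right) + 3 W\right) = 6 + \left(\frac{8}{3} + 3 W\right) = \frac{26}{3} + 3 W$)
$m{\left(j,Y \right)} = -4 + Y + j$ ($m{\left(j,Y \right)} = -4 + \left(j + Y\right) = -4 + \left(Y + j\right) = -4 + Y + j$)
$z{\left(w \right)} = \frac{578}{9}$ ($z{\left(w \right)} = \frac{\left(-5 + \left(-4 + 4 + \left(\frac{26}{3} + 3 \left(-5\right)\right)\right)\right)^{2}}{2} = \frac{\left(-5 + \left(-4 + 4 + \left(\frac{26}{3} - 15\right)\right)\right)^{2}}{2} = \frac{\left(-5 - \frac{19}{3}\right)^{2}}{2} = \frac{\left(- \frac{34}{3}\right)^{2}}{2} = \frac{1}{2} \cdot \frac{1156}{9} = \frac{578}{9}$)
$\frac{97653}{z{\left(248 \right)}} = \frac{97653}{\frac{578}{9}} = 97653 \cdot \frac{9}{578} = \frac{878877}{578}$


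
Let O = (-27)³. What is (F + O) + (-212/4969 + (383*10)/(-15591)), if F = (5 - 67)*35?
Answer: -1693010937749/77471679 ≈ -21853.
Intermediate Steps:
F = -2170 (F = -62*35 = -2170)
O = -19683
(F + O) + (-212/4969 + (383*10)/(-15591)) = (-2170 - 19683) + (-212/4969 + (383*10)/(-15591)) = -21853 + (-212*1/4969 + 3830*(-1/15591)) = -21853 + (-212/4969 - 3830/15591) = -21853 - 22336562/77471679 = -1693010937749/77471679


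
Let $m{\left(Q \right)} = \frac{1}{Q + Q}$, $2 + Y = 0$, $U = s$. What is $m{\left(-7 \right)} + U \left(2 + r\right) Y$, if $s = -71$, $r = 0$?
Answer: $\frac{3975}{14} \approx 283.93$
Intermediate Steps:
$U = -71$
$Y = -2$ ($Y = -2 + 0 = -2$)
$m{\left(Q \right)} = \frac{1}{2 Q}$
$m{\left(-7 \right)} + U \left(2 + r\right) Y = \frac{1}{2 \left(-7\right)} - 71 \left(2 + 0\right) \left(-2\right) = \frac{1}{2} \left(- \frac{1}{7}\right) - 71 \cdot 2 \left(-2\right) = - \frac{1}{14} - -284 = - \frac{1}{14} + 284 = \frac{3975}{14}$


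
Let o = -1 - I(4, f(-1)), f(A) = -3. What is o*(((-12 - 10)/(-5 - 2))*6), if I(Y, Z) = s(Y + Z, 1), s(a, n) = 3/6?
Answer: -198/7 ≈ -28.286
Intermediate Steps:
s(a, n) = ½ (s(a, n) = 3*(⅙) = ½)
I(Y, Z) = ½
o = -3/2 (o = -1 - 1*½ = -1 - ½ = -3/2 ≈ -1.5000)
o*(((-12 - 10)/(-5 - 2))*6) = -3*(-12 - 10)/(-5 - 2)*6/2 = -3*(-22/(-7))*6/2 = -3*(-22*(-⅐))*6/2 = -33*6/7 = -3/2*132/7 = -198/7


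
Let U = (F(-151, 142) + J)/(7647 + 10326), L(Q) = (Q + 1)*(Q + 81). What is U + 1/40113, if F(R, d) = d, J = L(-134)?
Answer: 32052284/80105661 ≈ 0.40013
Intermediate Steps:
L(Q) = (1 + Q)*(81 + Q)
J = 7049 (J = 81 + (-134)² + 82*(-134) = 81 + 17956 - 10988 = 7049)
U = 799/1997 (U = (142 + 7049)/(7647 + 10326) = 7191/17973 = 7191*(1/17973) = 799/1997 ≈ 0.40010)
U + 1/40113 = 799/1997 + 1/40113 = 32052284/80105661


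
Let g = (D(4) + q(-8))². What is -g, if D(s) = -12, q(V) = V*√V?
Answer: 368 - 384*I*√2 ≈ 368.0 - 543.06*I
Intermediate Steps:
q(V) = V^(3/2)
g = (-12 - 16*I*√2)² (g = (-12 + (-8)^(3/2))² = (-12 - 16*I*√2)² ≈ -368.0 + 543.06*I)
-g = -(-368 + 384*I*√2) = 368 - 384*I*√2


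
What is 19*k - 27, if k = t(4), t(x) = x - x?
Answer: -27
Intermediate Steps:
t(x) = 0
k = 0
19*k - 27 = 19*0 - 27 = 0 - 27 = -27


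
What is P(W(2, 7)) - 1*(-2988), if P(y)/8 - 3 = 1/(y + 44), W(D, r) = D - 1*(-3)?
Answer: 147596/49 ≈ 3012.2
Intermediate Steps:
W(D, r) = 3 + D (W(D, r) = D + 3 = 3 + D)
P(y) = 24 + 8/(44 + y) (P(y) = 24 + 8/(y + 44) = 24 + 8/(44 + y))
P(W(2, 7)) - 1*(-2988) = 8*(133 + 3*(3 + 2))/(44 + (3 + 2)) - 1*(-2988) = 8*(133 + 3*5)/(44 + 5) + 2988 = 8*(133 + 15)/49 + 2988 = 8*(1/49)*148 + 2988 = 1184/49 + 2988 = 147596/49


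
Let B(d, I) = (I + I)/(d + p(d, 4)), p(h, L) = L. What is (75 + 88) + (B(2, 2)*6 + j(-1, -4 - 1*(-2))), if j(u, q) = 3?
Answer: 170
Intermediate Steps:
B(d, I) = 2*I/(4 + d) (B(d, I) = (I + I)/(d + 4) = (2*I)/(4 + d) = 2*I/(4 + d))
(75 + 88) + (B(2, 2)*6 + j(-1, -4 - 1*(-2))) = (75 + 88) + ((2*2/(4 + 2))*6 + 3) = 163 + ((2*2/6)*6 + 3) = 163 + ((2*2*(⅙))*6 + 3) = 163 + ((⅔)*6 + 3) = 163 + (4 + 3) = 163 + 7 = 170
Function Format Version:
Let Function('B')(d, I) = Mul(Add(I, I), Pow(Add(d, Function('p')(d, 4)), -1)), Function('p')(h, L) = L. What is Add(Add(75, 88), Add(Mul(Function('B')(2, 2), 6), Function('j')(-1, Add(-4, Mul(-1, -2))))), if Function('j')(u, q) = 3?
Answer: 170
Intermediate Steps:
Function('B')(d, I) = Mul(2, I, Pow(Add(4, d), -1)) (Function('B')(d, I) = Mul(Add(I, I), Pow(Add(d, 4), -1)) = Mul(Mul(2, I), Pow(Add(4, d), -1)) = Mul(2, I, Pow(Add(4, d), -1)))
Add(Add(75, 88), Add(Mul(Function('B')(2, 2), 6), Function('j')(-1, Add(-4, Mul(-1, -2))))) = Add(Add(75, 88), Add(Mul(Mul(2, 2, Pow(Add(4, 2), -1)), 6), 3)) = Add(163, Add(Mul(Mul(2, 2, Pow(6, -1)), 6), 3)) = Add(163, Add(Mul(Mul(2, 2, Rational(1, 6)), 6), 3)) = Add(163, Add(Mul(Rational(2, 3), 6), 3)) = Add(163, Add(4, 3)) = Add(163, 7) = 170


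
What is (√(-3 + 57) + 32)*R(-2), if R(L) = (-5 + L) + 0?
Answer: -224 - 21*√6 ≈ -275.44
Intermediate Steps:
R(L) = -5 + L
(√(-3 + 57) + 32)*R(-2) = (√(-3 + 57) + 32)*(-5 - 2) = (√54 + 32)*(-7) = (3*√6 + 32)*(-7) = (32 + 3*√6)*(-7) = -224 - 21*√6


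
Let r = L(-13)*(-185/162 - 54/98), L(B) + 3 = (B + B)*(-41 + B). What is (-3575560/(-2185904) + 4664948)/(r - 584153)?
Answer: -240907245119541/30289307656967 ≈ -7.9535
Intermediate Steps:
L(B) = -3 + 2*B*(-41 + B) (L(B) = -3 + (B + B)*(-41 + B) = -3 + (2*B)*(-41 + B) = -3 + 2*B*(-41 + B))
r = -6276013/2646 (r = (-3 - 82*(-13) + 2*(-13)²)*(-185/162 - 54/98) = (-3 + 1066 + 2*169)*(-185*1/162 - 54*1/98) = (-3 + 1066 + 338)*(-185/162 - 27/49) = 1401*(-13439/7938) = -6276013/2646 ≈ -2371.9)
(-3575560/(-2185904) + 4664948)/(r - 584153) = (-3575560/(-2185904) + 4664948)/(-6276013/2646 - 584153) = (-3575560*(-1/2185904) + 4664948)/(-1551944851/2646) = (446945/273238 + 4664948)*(-2646/1551944851) = (1274641508569/273238)*(-2646/1551944851) = -240907245119541/30289307656967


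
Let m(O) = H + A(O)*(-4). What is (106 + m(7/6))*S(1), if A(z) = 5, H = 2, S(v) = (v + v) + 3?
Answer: 440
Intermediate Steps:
S(v) = 3 + 2*v (S(v) = 2*v + 3 = 3 + 2*v)
m(O) = -18 (m(O) = 2 + 5*(-4) = 2 - 20 = -18)
(106 + m(7/6))*S(1) = (106 - 18)*(3 + 2*1) = 88*(3 + 2) = 88*5 = 440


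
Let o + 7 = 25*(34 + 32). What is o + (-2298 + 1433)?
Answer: 778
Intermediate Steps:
o = 1643 (o = -7 + 25*(34 + 32) = -7 + 25*66 = -7 + 1650 = 1643)
o + (-2298 + 1433) = 1643 + (-2298 + 1433) = 1643 - 865 = 778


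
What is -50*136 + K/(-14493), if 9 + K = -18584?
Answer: -98533807/14493 ≈ -6798.7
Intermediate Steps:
K = -18593 (K = -9 - 18584 = -18593)
-50*136 + K/(-14493) = -50*136 - 18593/(-14493) = -6800 - 18593*(-1/14493) = -6800 + 18593/14493 = -98533807/14493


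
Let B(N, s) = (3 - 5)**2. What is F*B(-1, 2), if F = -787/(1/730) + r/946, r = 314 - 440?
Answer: -1086973172/473 ≈ -2.2980e+6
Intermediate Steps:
r = -126
B(N, s) = 4 (B(N, s) = (-2)**2 = 4)
F = -271743293/473 (F = -787/(1/730) - 126/946 = -787/1/730 - 126*1/946 = -787*730 - 63/473 = -574510 - 63/473 = -271743293/473 ≈ -5.7451e+5)
F*B(-1, 2) = -271743293/473*4 = -1086973172/473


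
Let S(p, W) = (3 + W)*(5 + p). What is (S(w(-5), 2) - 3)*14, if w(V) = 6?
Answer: 728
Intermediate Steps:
(S(w(-5), 2) - 3)*14 = ((15 + 3*6 + 5*2 + 2*6) - 3)*14 = ((15 + 18 + 10 + 12) - 3)*14 = (55 - 3)*14 = 52*14 = 728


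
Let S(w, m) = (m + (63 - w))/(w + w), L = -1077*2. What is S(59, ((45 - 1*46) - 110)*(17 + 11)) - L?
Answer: 125534/59 ≈ 2127.7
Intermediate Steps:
L = -2154
S(w, m) = (63 + m - w)/(2*w) (S(w, m) = (63 + m - w)/((2*w)) = (63 + m - w)*(1/(2*w)) = (63 + m - w)/(2*w))
S(59, ((45 - 1*46) - 110)*(17 + 11)) - L = (1/2)*(63 + ((45 - 1*46) - 110)*(17 + 11) - 1*59)/59 - 1*(-2154) = (1/2)*(1/59)*(63 + ((45 - 46) - 110)*28 - 59) + 2154 = (1/2)*(1/59)*(63 + (-1 - 110)*28 - 59) + 2154 = (1/2)*(1/59)*(63 - 111*28 - 59) + 2154 = (1/2)*(1/59)*(63 - 3108 - 59) + 2154 = (1/2)*(1/59)*(-3104) + 2154 = -1552/59 + 2154 = 125534/59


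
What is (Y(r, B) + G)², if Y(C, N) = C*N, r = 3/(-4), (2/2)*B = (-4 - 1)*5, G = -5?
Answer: 3025/16 ≈ 189.06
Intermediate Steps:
B = -25 (B = (-4 - 1)*5 = -5*5 = -25)
r = -¾ (r = 3*(-¼) = -¾ ≈ -0.75000)
(Y(r, B) + G)² = (-¾*(-25) - 5)² = (75/4 - 5)² = (55/4)² = 3025/16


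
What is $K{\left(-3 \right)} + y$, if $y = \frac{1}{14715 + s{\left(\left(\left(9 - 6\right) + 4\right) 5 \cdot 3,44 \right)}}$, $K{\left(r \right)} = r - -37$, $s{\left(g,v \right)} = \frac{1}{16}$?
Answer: $\frac{8005010}{235441} \approx 34.0$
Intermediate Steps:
$s{\left(g,v \right)} = \frac{1}{16}$
$K{\left(r \right)} = 37 + r$ ($K{\left(r \right)} = r + 37 = 37 + r$)
$y = \frac{16}{235441}$ ($y = \frac{1}{14715 + \frac{1}{16}} = \frac{1}{\frac{235441}{16}} = \frac{16}{235441} \approx 6.7958 \cdot 10^{-5}$)
$K{\left(-3 \right)} + y = \left(37 - 3\right) + \frac{16}{235441} = 34 + \frac{16}{235441} = \frac{8005010}{235441}$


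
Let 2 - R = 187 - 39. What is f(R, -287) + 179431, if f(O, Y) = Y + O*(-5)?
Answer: 179874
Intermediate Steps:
R = -146 (R = 2 - (187 - 39) = 2 - 1*148 = 2 - 148 = -146)
f(O, Y) = Y - 5*O
f(R, -287) + 179431 = (-287 - 5*(-146)) + 179431 = (-287 + 730) + 179431 = 443 + 179431 = 179874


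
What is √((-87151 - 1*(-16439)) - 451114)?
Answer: I*√521826 ≈ 722.38*I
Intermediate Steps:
√((-87151 - 1*(-16439)) - 451114) = √((-87151 + 16439) - 451114) = √(-70712 - 451114) = √(-521826) = I*√521826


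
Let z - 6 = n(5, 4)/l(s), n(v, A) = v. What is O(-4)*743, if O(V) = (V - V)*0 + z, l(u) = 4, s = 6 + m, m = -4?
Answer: 21547/4 ≈ 5386.8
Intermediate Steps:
s = 2 (s = 6 - 4 = 2)
z = 29/4 (z = 6 + 5/4 = 29/4 ≈ 7.2500)
O(V) = 29/4 (O(V) = (V - V)*0 + 29/4 = 0*0 + 29/4 = 0 + 29/4 = 29/4)
O(-4)*743 = (29/4)*743 = 21547/4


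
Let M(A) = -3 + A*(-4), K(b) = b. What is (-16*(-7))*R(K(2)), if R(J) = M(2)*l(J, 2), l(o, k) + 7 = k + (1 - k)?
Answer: 7392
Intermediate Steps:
l(o, k) = -6 (l(o, k) = -7 + (k + (1 - k)) = -7 + 1 = -6)
M(A) = -3 - 4*A
R(J) = 66 (R(J) = (-3 - 4*2)*(-6) = (-3 - 8)*(-6) = -11*(-6) = 66)
(-16*(-7))*R(K(2)) = -16*(-7)*66 = 112*66 = 7392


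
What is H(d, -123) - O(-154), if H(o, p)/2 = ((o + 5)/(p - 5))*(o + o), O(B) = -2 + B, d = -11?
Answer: 2463/16 ≈ 153.94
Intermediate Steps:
H(o, p) = 4*o*(5 + o)/(-5 + p) (H(o, p) = 2*(((o + 5)/(p - 5))*(o + o)) = 2*(((5 + o)/(-5 + p))*(2*o)) = 2*(2*o*(5 + o)/(-5 + p)) = 4*o*(5 + o)/(-5 + p))
H(d, -123) - O(-154) = 4*(-11)*(5 - 11)/(-5 - 123) - (-2 - 154) = 4*(-11)*(-6)/(-128) - 1*(-156) = 4*(-11)*(-1/128)*(-6) + 156 = -33/16 + 156 = 2463/16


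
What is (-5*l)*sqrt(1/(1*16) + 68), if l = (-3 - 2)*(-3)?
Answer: -2475/4 ≈ -618.75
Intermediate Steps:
l = 15 (l = -5*(-3) = 15)
(-5*l)*sqrt(1/(1*16) + 68) = (-5*15)*sqrt(1/(1*16) + 68) = -75*sqrt(1/16 + 68) = -75*sqrt(1089/16) = -75*33/4 = -2475/4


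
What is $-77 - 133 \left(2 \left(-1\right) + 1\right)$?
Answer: $56$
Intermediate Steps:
$-77 - 133 \left(2 \left(-1\right) + 1\right) = -77 - 133 \left(-2 + 1\right) = -77 - -133 = -77 + 133 = 56$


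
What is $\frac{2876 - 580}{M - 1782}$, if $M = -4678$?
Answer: $- \frac{574}{1615} \approx -0.35542$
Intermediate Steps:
$\frac{2876 - 580}{M - 1782} = \frac{2876 - 580}{-4678 - 1782} = \frac{2296}{-6460} = 2296 \left(- \frac{1}{6460}\right) = - \frac{574}{1615}$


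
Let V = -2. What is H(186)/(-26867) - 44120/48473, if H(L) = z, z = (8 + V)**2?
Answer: -1187117068/1302324091 ≈ -0.91154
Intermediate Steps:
z = 36 (z = (8 - 2)**2 = 6**2 = 36)
H(L) = 36
H(186)/(-26867) - 44120/48473 = 36/(-26867) - 44120/48473 = 36*(-1/26867) - 44120*1/48473 = -36/26867 - 44120/48473 = -1187117068/1302324091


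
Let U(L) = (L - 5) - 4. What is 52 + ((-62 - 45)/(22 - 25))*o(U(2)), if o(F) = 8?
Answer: 1012/3 ≈ 337.33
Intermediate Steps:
U(L) = -9 + L (U(L) = (-5 + L) - 4 = -9 + L)
52 + ((-62 - 45)/(22 - 25))*o(U(2)) = 52 + ((-62 - 45)/(22 - 25))*8 = 52 - 107/(-3)*8 = 52 - 107*(-⅓)*8 = 52 + (107/3)*8 = 52 + 856/3 = 1012/3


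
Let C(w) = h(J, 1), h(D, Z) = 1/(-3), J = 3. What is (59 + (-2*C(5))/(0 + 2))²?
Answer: 31684/9 ≈ 3520.4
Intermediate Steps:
h(D, Z) = -⅓
C(w) = -⅓
(59 + (-2*C(5))/(0 + 2))² = (59 + (-2*(-⅓))/(0 + 2))² = (59 + (⅔)/2)² = (59 + (⅔)*(½))² = (59 + ⅓)² = (178/3)² = 31684/9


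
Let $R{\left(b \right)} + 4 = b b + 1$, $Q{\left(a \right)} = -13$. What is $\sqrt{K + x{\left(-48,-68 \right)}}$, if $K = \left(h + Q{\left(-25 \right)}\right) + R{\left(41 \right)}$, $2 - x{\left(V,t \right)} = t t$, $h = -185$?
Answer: $i \sqrt{3142} \approx 56.054 i$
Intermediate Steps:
$x{\left(V,t \right)} = 2 - t^{2}$ ($x{\left(V,t \right)} = 2 - t t = 2 - t^{2}$)
$R{\left(b \right)} = -3 + b^{2}$ ($R{\left(b \right)} = -4 + \left(b b + 1\right) = -4 + \left(b^{2} + 1\right) = -4 + \left(1 + b^{2}\right) = -3 + b^{2}$)
$K = 1480$ ($K = \left(-185 - 13\right) - \left(3 - 41^{2}\right) = -198 + \left(-3 + 1681\right) = -198 + 1678 = 1480$)
$\sqrt{K + x{\left(-48,-68 \right)}} = \sqrt{1480 + \left(2 - \left(-68\right)^{2}\right)} = \sqrt{1480 + \left(2 - 4624\right)} = \sqrt{1480 - 4622} = \sqrt{-3142} = i \sqrt{3142}$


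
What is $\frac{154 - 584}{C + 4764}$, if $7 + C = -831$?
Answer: $- \frac{215}{1963} \approx -0.10953$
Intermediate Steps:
$C = -838$ ($C = -7 - 831 = -838$)
$\frac{154 - 584}{C + 4764} = \frac{154 - 584}{-838 + 4764} = \frac{154 - 584}{3926} = \left(-430\right) \frac{1}{3926} = - \frac{215}{1963}$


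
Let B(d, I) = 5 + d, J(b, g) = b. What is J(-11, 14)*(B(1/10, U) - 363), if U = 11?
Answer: 39369/10 ≈ 3936.9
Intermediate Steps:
J(-11, 14)*(B(1/10, U) - 363) = -11*((5 + 1/10) - 363) = -11*((5 + ⅒) - 363) = -11*(51/10 - 363) = -11*(-3579/10) = 39369/10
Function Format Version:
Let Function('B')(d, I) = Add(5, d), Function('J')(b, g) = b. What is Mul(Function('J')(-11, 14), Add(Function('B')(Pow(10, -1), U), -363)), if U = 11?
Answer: Rational(39369, 10) ≈ 3936.9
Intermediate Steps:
Mul(Function('J')(-11, 14), Add(Function('B')(Pow(10, -1), U), -363)) = Mul(-11, Add(Add(5, Pow(10, -1)), -363)) = Mul(-11, Add(Add(5, Rational(1, 10)), -363)) = Mul(-11, Add(Rational(51, 10), -363)) = Mul(-11, Rational(-3579, 10)) = Rational(39369, 10)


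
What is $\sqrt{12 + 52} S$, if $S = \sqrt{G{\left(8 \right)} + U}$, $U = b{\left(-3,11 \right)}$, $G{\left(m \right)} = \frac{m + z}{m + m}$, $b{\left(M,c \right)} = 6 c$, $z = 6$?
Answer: $2 \sqrt{1070} \approx 65.422$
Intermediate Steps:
$G{\left(m \right)} = \frac{6 + m}{2 m}$ ($G{\left(m \right)} = \frac{m + 6}{m + m} = \frac{6 + m}{2 m}$)
$U = 66$ ($U = 6 \cdot 11 = 66$)
$S = \frac{\sqrt{1070}}{4}$ ($S = \sqrt{\frac{6 + 8}{2 \cdot 8} + 66} = \sqrt{\frac{1}{2} \cdot \frac{1}{8} \cdot 14 + 66} = \sqrt{\frac{7}{8} + 66} = \sqrt{\frac{535}{8}} = \frac{\sqrt{1070}}{4} \approx 8.1777$)
$\sqrt{12 + 52} S = \sqrt{12 + 52} \frac{\sqrt{1070}}{4} = \sqrt{64} \frac{\sqrt{1070}}{4} = 8 \frac{\sqrt{1070}}{4} = 2 \sqrt{1070}$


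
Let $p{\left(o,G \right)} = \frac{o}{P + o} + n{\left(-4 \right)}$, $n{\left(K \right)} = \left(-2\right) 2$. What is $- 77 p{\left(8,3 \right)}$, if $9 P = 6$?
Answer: $\frac{3080}{13} \approx 236.92$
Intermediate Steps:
$P = \frac{2}{3}$ ($P = \frac{1}{9} \cdot 6 = \frac{2}{3} \approx 0.66667$)
$n{\left(K \right)} = -4$
$p{\left(o,G \right)} = -4 + \frac{o}{\frac{2}{3} + o}$ ($p{\left(o,G \right)} = \frac{o}{\frac{2}{3} + o} - 4 = -4 + \frac{o}{\frac{2}{3} + o}$)
$- 77 p{\left(8,3 \right)} = - 77 \frac{-8 - 72}{2 + 3 \cdot 8} = - 77 \frac{-8 - 72}{2 + 24} = - 77 \cdot \frac{1}{26} \left(-80\right) = \left(-77\right) \left(- \frac{40}{13}\right) = \frac{3080}{13}$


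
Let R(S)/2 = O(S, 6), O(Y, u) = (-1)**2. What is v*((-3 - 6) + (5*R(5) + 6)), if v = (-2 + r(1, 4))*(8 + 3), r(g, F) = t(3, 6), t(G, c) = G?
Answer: 77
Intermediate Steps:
O(Y, u) = 1
R(S) = 2 (R(S) = 2*1 = 2)
r(g, F) = 3
v = 11 (v = (-2 + 3)*(8 + 3) = 1*11 = 11)
v*((-3 - 6) + (5*R(5) + 6)) = 11*((-3 - 6) + (5*2 + 6)) = 11*(-9 + (10 + 6)) = 11*(-9 + 16) = 11*7 = 77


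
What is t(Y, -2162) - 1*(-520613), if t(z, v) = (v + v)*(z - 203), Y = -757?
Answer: 4671653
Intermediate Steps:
t(z, v) = 2*v*(-203 + z) (t(z, v) = (2*v)*(-203 + z) = 2*v*(-203 + z))
t(Y, -2162) - 1*(-520613) = 2*(-2162)*(-203 - 757) - 1*(-520613) = 2*(-2162)*(-960) + 520613 = 4151040 + 520613 = 4671653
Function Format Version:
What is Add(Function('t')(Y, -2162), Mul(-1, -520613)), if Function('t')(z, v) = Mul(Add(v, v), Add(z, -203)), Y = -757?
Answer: 4671653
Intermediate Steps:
Function('t')(z, v) = Mul(2, v, Add(-203, z)) (Function('t')(z, v) = Mul(Mul(2, v), Add(-203, z)) = Mul(2, v, Add(-203, z)))
Add(Function('t')(Y, -2162), Mul(-1, -520613)) = Add(Mul(2, -2162, Add(-203, -757)), Mul(-1, -520613)) = Add(Mul(2, -2162, -960), 520613) = Add(4151040, 520613) = 4671653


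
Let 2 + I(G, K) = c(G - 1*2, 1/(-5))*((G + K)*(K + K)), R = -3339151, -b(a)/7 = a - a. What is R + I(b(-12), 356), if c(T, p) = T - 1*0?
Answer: -3846097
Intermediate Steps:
b(a) = 0 (b(a) = -7*(a - a) = -7*0 = 0)
c(T, p) = T (c(T, p) = T + 0 = T)
I(G, K) = -2 + 2*K*(-2 + G)*(G + K) (I(G, K) = -2 + (G - 1*2)*((G + K)*(K + K)) = -2 + (G - 2)*((G + K)*(2*K)) = -2 + (-2 + G)*(2*K*(G + K)) = -2 + 2*K*(-2 + G)*(G + K))
R + I(b(-12), 356) = -3339151 + (-2 + 2*356²*(-2 + 0) + 2*0*356*(-2 + 0)) = -3339151 + (-2 + 2*126736*(-2) + 2*0*356*(-2)) = -3339151 + (-2 - 506944 + 0) = -3339151 - 506946 = -3846097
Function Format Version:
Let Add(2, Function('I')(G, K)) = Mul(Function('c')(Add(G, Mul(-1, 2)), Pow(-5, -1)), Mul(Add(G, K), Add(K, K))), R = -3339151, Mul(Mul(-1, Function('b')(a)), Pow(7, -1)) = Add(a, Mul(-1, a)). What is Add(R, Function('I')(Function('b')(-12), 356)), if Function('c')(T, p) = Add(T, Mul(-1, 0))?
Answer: -3846097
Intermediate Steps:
Function('b')(a) = 0 (Function('b')(a) = Mul(-7, Add(a, Mul(-1, a))) = Mul(-7, 0) = 0)
Function('c')(T, p) = T (Function('c')(T, p) = Add(T, 0) = T)
Function('I')(G, K) = Add(-2, Mul(2, K, Add(-2, G), Add(G, K))) (Function('I')(G, K) = Add(-2, Mul(Add(G, Mul(-1, 2)), Mul(Add(G, K), Add(K, K)))) = Add(-2, Mul(Add(G, -2), Mul(Add(G, K), Mul(2, K)))) = Add(-2, Mul(Add(-2, G), Mul(2, K, Add(G, K)))) = Add(-2, Mul(2, K, Add(-2, G), Add(G, K))))
Add(R, Function('I')(Function('b')(-12), 356)) = Add(-3339151, Add(-2, Mul(2, Pow(356, 2), Add(-2, 0)), Mul(2, 0, 356, Add(-2, 0)))) = Add(-3339151, Add(-2, Mul(2, 126736, -2), Mul(2, 0, 356, -2))) = Add(-3339151, Add(-2, -506944, 0)) = Add(-3339151, -506946) = -3846097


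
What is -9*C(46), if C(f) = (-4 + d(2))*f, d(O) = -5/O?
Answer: 2691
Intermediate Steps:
C(f) = -13*f/2 (C(f) = (-4 - 5/2)*f = -13*f/2)
-9*C(46) = -(-117)*46/2 = -9*(-299) = 2691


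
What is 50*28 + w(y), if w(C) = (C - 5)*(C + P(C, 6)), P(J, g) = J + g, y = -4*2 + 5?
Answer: 1400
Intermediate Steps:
y = -3 (y = -8 + 5 = -3)
w(C) = (-5 + C)*(6 + 2*C) (w(C) = (C - 5)*(C + (C + 6)) = (-5 + C)*(C + (6 + C)) = (-5 + C)*(6 + 2*C))
50*28 + w(y) = 50*28 + (-30 - 4*(-3) + 2*(-3)²) = 1400 + (-30 + 12 + 2*9) = 1400 + (-30 + 12 + 18) = 1400 + 0 = 1400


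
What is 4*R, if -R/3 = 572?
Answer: -6864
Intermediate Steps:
R = -1716 (R = -3*572 = -1716)
4*R = 4*(-1716) = -6864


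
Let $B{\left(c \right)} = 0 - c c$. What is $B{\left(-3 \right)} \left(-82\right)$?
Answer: $738$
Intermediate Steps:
$B{\left(c \right)} = - c^{2}$ ($B{\left(c \right)} = 0 - c^{2} = - c^{2}$)
$B{\left(-3 \right)} \left(-82\right) = - \left(-3\right)^{2} \left(-82\right) = \left(-1\right) 9 \left(-82\right) = \left(-9\right) \left(-82\right) = 738$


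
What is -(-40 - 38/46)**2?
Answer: -881721/529 ≈ -1666.8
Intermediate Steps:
-(-40 - 38/46)**2 = -(-40 - 38*1/46)**2 = -(-40 - 19/23)**2 = -(-939/23)**2 = -1*881721/529 = -881721/529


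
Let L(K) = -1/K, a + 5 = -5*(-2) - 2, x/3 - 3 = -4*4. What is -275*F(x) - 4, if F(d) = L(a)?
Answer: 263/3 ≈ 87.667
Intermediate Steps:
x = -39 (x = 9 + 3*(-4*4) = 9 + 3*(-16) = 9 - 48 = -39)
a = 3 (a = -5 + (-5*(-2) - 2) = -5 + (10 - 2) = -5 + 8 = 3)
F(d) = -⅓ (F(d) = -1/3 = -1*⅓ = -⅓)
-275*F(x) - 4 = -275*(-⅓) - 4 = 275/3 - 4 = 263/3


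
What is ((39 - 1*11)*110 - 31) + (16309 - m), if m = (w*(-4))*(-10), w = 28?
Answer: 18238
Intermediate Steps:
m = 1120 (m = (28*(-4))*(-10) = -112*(-10) = 1120)
((39 - 1*11)*110 - 31) + (16309 - m) = ((39 - 1*11)*110 - 31) + (16309 - 1*1120) = ((39 - 11)*110 - 31) + (16309 - 1120) = (28*110 - 31) + 15189 = (3080 - 31) + 15189 = 3049 + 15189 = 18238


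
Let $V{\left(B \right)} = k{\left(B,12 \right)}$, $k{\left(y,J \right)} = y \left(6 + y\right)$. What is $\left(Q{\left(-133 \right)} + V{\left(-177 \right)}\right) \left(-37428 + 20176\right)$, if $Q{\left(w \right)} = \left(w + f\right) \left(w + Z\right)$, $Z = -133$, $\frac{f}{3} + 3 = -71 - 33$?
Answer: $-2605586812$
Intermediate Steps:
$f = -321$ ($f = -9 + 3 \left(-71 - 33\right) = -9 + 3 \left(-104\right) = -9 - 312 = -321$)
$Q{\left(w \right)} = \left(-321 + w\right) \left(-133 + w\right)$ ($Q{\left(w \right)} = \left(w - 321\right) \left(w - 133\right) = \left(-321 + w\right) \left(-133 + w\right)$)
$V{\left(B \right)} = B \left(6 + B\right)$
$\left(Q{\left(-133 \right)} + V{\left(-177 \right)}\right) \left(-37428 + 20176\right) = \left(\left(42693 + \left(-133\right)^{2} - -60382\right) - 177 \left(6 - 177\right)\right) \left(-37428 + 20176\right) = \left(\left(42693 + 17689 + 60382\right) - -30267\right) \left(-17252\right) = \left(120764 + 30267\right) \left(-17252\right) = 151031 \left(-17252\right) = -2605586812$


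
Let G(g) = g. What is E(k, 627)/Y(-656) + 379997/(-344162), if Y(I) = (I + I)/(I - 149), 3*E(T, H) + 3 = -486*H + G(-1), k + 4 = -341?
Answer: -21106489726463/338655408 ≈ -62324.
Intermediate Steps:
k = -345 (k = -4 - 341 = -345)
E(T, H) = -4/3 - 162*H (E(T, H) = -1 + (-486*H - 1)/3 = -1 + (-1 - 486*H)/3 = -1 + (-⅓ - 162*H) = -4/3 - 162*H)
Y(I) = 2*I/(-149 + I) (Y(I) = (2*I)/(-149 + I) = 2*I/(-149 + I))
E(k, 627)/Y(-656) + 379997/(-344162) = (-4/3 - 162*627)/((2*(-656)/(-149 - 656))) + 379997/(-344162) = (-4/3 - 101574)/((2*(-656)/(-805))) + 379997*(-1/344162) = -304726/(3*(2*(-656)*(-1/805))) - 379997/344162 = -304726/(3*1312/805) - 379997/344162 = -304726/3*805/1312 - 379997/344162 = -122652215/1968 - 379997/344162 = -21106489726463/338655408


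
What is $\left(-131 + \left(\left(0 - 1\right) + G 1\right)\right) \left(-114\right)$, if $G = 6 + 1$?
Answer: $14250$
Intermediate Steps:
$G = 7$
$\left(-131 + \left(\left(0 - 1\right) + G 1\right)\right) \left(-114\right) = \left(-131 + \left(\left(0 - 1\right) + 7 \cdot 1\right)\right) \left(-114\right) = \left(-131 + \left(\left(0 - 1\right) + 7\right)\right) \left(-114\right) = \left(-131 + \left(-1 + 7\right)\right) \left(-114\right) = \left(-131 + 6\right) \left(-114\right) = \left(-125\right) \left(-114\right) = 14250$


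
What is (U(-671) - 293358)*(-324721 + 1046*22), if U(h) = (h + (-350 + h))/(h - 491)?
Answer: 51423327819768/581 ≈ 8.8508e+10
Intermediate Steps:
U(h) = (-350 + 2*h)/(-491 + h)
(U(-671) - 293358)*(-324721 + 1046*22) = (2*(-175 - 671)/(-491 - 671) - 293358)*(-324721 + 1046*22) = (2*(-846)/(-1162) - 293358)*(-324721 + 23012) = (2*(-1/1162)*(-846) - 293358)*(-301709) = (846/581 - 293358)*(-301709) = -170440152/581*(-301709) = 51423327819768/581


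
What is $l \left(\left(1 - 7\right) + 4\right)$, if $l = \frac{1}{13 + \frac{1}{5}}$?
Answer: $- \frac{5}{33} \approx -0.15152$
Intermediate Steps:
$l = \frac{5}{66}$ ($l = \frac{1}{13 + \frac{1}{5}} = \frac{1}{\frac{66}{5}} = \frac{5}{66} \approx 0.075758$)
$l \left(\left(1 - 7\right) + 4\right) = \frac{5 \left(\left(1 - 7\right) + 4\right)}{66} = \frac{5 \left(-6 + 4\right)}{66} = \frac{5}{66} \left(-2\right) = - \frac{5}{33}$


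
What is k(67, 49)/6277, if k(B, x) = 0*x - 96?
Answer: -96/6277 ≈ -0.015294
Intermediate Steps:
k(B, x) = -96 (k(B, x) = 0 - 96 = -96)
k(67, 49)/6277 = -96/6277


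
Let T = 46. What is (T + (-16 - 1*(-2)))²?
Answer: 1024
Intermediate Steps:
(T + (-16 - 1*(-2)))² = (46 + (-16 - 1*(-2)))² = (46 + (-16 + 2))² = (46 - 14)² = 32² = 1024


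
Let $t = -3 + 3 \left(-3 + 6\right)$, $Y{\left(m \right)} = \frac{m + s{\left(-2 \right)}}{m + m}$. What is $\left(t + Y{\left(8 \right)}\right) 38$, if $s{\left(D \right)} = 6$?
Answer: $\frac{1045}{4} \approx 261.25$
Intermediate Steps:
$Y{\left(m \right)} = \frac{6 + m}{2 m}$ ($Y{\left(m \right)} = \frac{m + 6}{m + m} = \frac{6 + m}{2 m}$)
$t = 6$ ($t = -3 + 3 \cdot 3 = -3 + 9 = 6$)
$\left(t + Y{\left(8 \right)}\right) 38 = \left(6 + \frac{6 + 8}{2 \cdot 8}\right) 38 = \left(6 + \frac{1}{2} \cdot \frac{1}{8} \cdot 14\right) 38 = \left(6 + \frac{7}{8}\right) 38 = \frac{55}{8} \cdot 38 = \frac{1045}{4}$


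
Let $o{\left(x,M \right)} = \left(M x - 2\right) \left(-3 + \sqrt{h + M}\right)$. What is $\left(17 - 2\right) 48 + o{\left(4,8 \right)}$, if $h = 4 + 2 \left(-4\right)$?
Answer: $690$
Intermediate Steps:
$h = -4$ ($h = 4 - 8 = -4$)
$o{\left(x,M \right)} = \left(-3 + \sqrt{-4 + M}\right) \left(-2 + M x\right)$ ($o{\left(x,M \right)} = \left(M x - 2\right) \left(-3 + \sqrt{-4 + M}\right) = \left(-2 + M x\right) \left(-3 + \sqrt{-4 + M}\right) = \left(-3 + \sqrt{-4 + M}\right) \left(-2 + M x\right)$)
$\left(17 - 2\right) 48 + o{\left(4,8 \right)} = \left(17 - 2\right) 48 + \left(6 - 2 \sqrt{-4 + 8} - 24 \cdot 4 + 8 \cdot 4 \sqrt{-4 + 8}\right) = \left(17 - 2\right) 48 + \left(6 - 2 \sqrt{4} - 96 + 8 \cdot 4 \sqrt{4}\right) = 15 \cdot 48 + \left(6 - 4 - 96 + 8 \cdot 4 \cdot 2\right) = 720 + \left(6 - 4 - 96 + 64\right) = 720 - 30 = 690$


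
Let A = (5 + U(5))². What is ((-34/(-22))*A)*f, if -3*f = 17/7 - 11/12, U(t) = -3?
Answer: -2159/693 ≈ -3.1154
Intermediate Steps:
A = 4 (A = (5 - 3)² = 2² = 4)
f = -127/252 (f = -(17/7 - 11/12)/3 = -⅓*127/84 = -127/252 ≈ -0.50397)
((-34/(-22))*A)*f = (-34/(-22)*4)*(-127/252) = (-34*(-1/22)*4)*(-127/252) = ((17/11)*4)*(-127/252) = (68/11)*(-127/252) = -2159/693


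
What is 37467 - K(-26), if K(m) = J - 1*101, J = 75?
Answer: 37493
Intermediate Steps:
K(m) = -26 (K(m) = 75 - 1*101 = 75 - 101 = -26)
37467 - K(-26) = 37467 - 1*(-26) = 37467 + 26 = 37493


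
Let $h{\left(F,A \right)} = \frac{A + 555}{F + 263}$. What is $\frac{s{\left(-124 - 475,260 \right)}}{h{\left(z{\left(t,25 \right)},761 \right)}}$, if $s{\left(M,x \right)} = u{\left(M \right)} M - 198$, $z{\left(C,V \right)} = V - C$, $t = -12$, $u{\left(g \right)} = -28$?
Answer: $\frac{1243050}{329} \approx 3778.3$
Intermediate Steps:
$s{\left(M,x \right)} = -198 - 28 M$ ($s{\left(M,x \right)} = - 28 M - 198 = -198 - 28 M$)
$h{\left(F,A \right)} = \frac{555 + A}{263 + F}$
$\frac{s{\left(-124 - 475,260 \right)}}{h{\left(z{\left(t,25 \right)},761 \right)}} = \frac{-198 - 28 \left(-124 - 475\right)}{\frac{1}{263 + \left(25 - -12\right)} \left(555 + 761\right)} = \frac{-198 - 28 \left(-124 - 475\right)}{\frac{1}{263 + \left(25 + 12\right)} 1316} = \frac{-198 - -16772}{\frac{1}{263 + 37} \cdot 1316} = \frac{-198 + 16772}{\frac{1}{300} \cdot 1316} = \frac{16574}{\frac{1}{300} \cdot 1316} = \frac{16574}{\frac{329}{75}} = 16574 \cdot \frac{75}{329} = \frac{1243050}{329}$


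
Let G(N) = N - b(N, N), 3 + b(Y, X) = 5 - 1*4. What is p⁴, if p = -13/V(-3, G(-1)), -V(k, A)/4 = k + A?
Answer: 28561/4096 ≈ 6.9729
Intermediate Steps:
b(Y, X) = -2 (b(Y, X) = -3 + (5 - 1*4) = -3 + (5 - 4) = -3 + 1 = -2)
G(N) = 2 + N (G(N) = N - 1*(-2) = N + 2 = 2 + N)
V(k, A) = -4*A - 4*k (V(k, A) = -4*(k + A) = -4*(A + k) = -4*A - 4*k)
p = -13/8 (p = -13/(-4*(2 - 1) - 4*(-3)) = -13/(-4*1 + 12) = -13/(-4 + 12) = -13/8 ≈ -1.6250)
p⁴ = (-13/8)⁴ = 28561/4096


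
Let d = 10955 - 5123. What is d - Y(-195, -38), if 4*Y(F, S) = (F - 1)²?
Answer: -3772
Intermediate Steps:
Y(F, S) = (-1 + F)²/4 (Y(F, S) = (F - 1)²/4 = (-1 + F)²/4)
d = 5832
d - Y(-195, -38) = 5832 - (-1 - 195)²/4 = 5832 - (-196)²/4 = 5832 - 38416/4 = 5832 - 1*9604 = 5832 - 9604 = -3772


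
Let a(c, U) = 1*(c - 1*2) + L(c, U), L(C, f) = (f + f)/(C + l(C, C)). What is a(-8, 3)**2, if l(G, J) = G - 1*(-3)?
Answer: 18496/169 ≈ 109.44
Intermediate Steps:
l(G, J) = 3 + G (l(G, J) = G + 3 = 3 + G)
L(C, f) = 2*f/(3 + 2*C) (L(C, f) = (f + f)/(C + (3 + C)) = (2*f)/(3 + 2*C) = 2*f/(3 + 2*C))
a(c, U) = -2 + c + 2*U/(3 + 2*c) (a(c, U) = 1*(c - 1*2) + 2*U/(3 + 2*c) = 1*(c - 2) + 2*U/(3 + 2*c) = 1*(-2 + c) + 2*U/(3 + 2*c) = (-2 + c) + 2*U/(3 + 2*c) = -2 + c + 2*U/(3 + 2*c))
a(-8, 3)**2 = ((2*3 + (-2 - 8)*(3 + 2*(-8)))/(3 + 2*(-8)))**2 = ((6 - 10*(3 - 16))/(3 - 16))**2 = ((6 - 10*(-13))/(-13))**2 = (-(6 + 130)/13)**2 = (-1/13*136)**2 = (-136/13)**2 = 18496/169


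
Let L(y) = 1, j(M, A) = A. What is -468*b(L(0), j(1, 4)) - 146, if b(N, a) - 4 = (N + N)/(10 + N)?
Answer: -23134/11 ≈ -2103.1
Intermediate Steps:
b(N, a) = 4 + 2*N/(10 + N) (b(N, a) = 4 + (N + N)/(10 + N) = 4 + (2*N)/(10 + N) = 4 + 2*N/(10 + N))
-468*b(L(0), j(1, 4)) - 146 = -936*(20 + 3*1)/(10 + 1) - 146 = -936*(20 + 3)/11 - 146 = -936*23/11 - 146 = -468*46/11 - 146 = -21528/11 - 146 = -23134/11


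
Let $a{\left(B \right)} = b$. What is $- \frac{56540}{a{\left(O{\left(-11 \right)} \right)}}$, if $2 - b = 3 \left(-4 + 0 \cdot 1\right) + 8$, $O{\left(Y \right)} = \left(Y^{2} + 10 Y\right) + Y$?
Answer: $- \frac{28270}{3} \approx -9423.3$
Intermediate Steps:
$O{\left(Y \right)} = Y^{2} + 11 Y$
$b = 6$ ($b = 2 - \left(3 \left(-4 + 0 \cdot 1\right) + 8\right) = 2 - \left(3 \left(-4 + 0\right) + 8\right) = 2 - \left(3 \left(-4\right) + 8\right) = 2 - \left(-12 + 8\right) = 2 - -4 = 2 + 4 = 6$)
$a{\left(B \right)} = 6$
$- \frac{56540}{a{\left(O{\left(-11 \right)} \right)}} = - \frac{56540}{6} = \left(-56540\right) \frac{1}{6} = - \frac{28270}{3}$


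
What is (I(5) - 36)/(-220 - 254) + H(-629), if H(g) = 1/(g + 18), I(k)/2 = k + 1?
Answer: 2365/48269 ≈ 0.048996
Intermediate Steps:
I(k) = 2 + 2*k (I(k) = 2*(k + 1) = 2*(1 + k) = 2 + 2*k)
H(g) = 1/(18 + g)
(I(5) - 36)/(-220 - 254) + H(-629) = ((2 + 2*5) - 36)/(-220 - 254) + 1/(18 - 629) = ((2 + 10) - 36)/(-474) + 1/(-611) = -(12 - 36)/474 - 1/611 = -1/474*(-24) - 1/611 = 4/79 - 1/611 = 2365/48269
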